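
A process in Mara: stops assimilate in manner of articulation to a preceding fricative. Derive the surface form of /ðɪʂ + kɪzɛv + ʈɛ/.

/k/ is a voiceless velar stop. The preceding trigger /ʂ/ is a fricative, so /k/ must become a fricative as well.
A voiceless velar fricative is [x], so the surface segment is [x].
The same rule applies at the second boundary: /ʈ/ → [ʂ] next to /v/.

[ðɪʂxɪzɛvʂɛ]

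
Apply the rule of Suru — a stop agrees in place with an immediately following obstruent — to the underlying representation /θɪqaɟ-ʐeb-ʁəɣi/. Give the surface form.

[θɪqaɖʐeɢʁəɣi]

The rule targets /ɟ/ (voiced palatal stop), which sits before the trigger /ʐ/ (retroflex).
Changing only its place to retroflex gives [ɖ] — the voiced retroflex stop.
At the second juncture, /b/ likewise becomes [ɢ] adjacent to /ʁ/.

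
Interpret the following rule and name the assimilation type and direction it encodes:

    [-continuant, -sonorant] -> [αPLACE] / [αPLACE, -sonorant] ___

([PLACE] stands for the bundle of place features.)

progressive place assimilation

The shared variable α links the value of the place features (abbreviated [PLACE]) on the target to the same value on the neighbouring segment, so place is the feature that assimilates.
Since the environment is written before the underscore, the trigger precedes the target; the direction is progressive.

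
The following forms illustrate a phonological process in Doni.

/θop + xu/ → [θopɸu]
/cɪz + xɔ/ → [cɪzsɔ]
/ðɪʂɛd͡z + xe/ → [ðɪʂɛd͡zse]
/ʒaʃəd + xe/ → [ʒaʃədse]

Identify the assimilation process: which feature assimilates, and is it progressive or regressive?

Comparing underlying and surface forms, /x/ → [ɸ] is the alternation; the neighbouring /p/ is constant.
/x/ is velar while /p/ is bilabial; the output [ɸ] is bilabial, matching the trigger — so the feature that spreads is place.
Manner and voice are unchanged, so the assimilation is partial, not total.
Checking the remaining alternations: /x/ → [s] after /z/ (velar → alveolar, matching alveolar); /x/ → [s] after /d͡z/ (velar → alveolar, matching alveolar); /x/ → [s] after /d/ (velar → alveolar, matching alveolar) — only place changes, and always toward the preceding segment.
Since the segment that changes follows the conditioning segment, the assimilation is progressive.

progressive place assimilation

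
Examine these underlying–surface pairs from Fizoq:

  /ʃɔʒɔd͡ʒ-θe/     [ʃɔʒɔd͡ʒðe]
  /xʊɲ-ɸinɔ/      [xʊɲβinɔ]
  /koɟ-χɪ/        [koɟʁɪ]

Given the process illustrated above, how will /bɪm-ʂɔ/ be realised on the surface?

The data show progressive voicing assimilation: /θ/ → [ð] after /d͡ʒ/; /ɸ/ → [β] after /ɲ/; /χ/ → [ʁ] after /ɟ/. In each pair only voicing changes, matching the preceding consonant, while place and manner stay constant.
The rule targets /ʂ/ (voiceless retroflex fricative), which sits after the trigger /m/ (voiced).
Changing only its voicing to voiced gives [ʐ] — the voiced retroflex fricative.

[bɪmʐɔ]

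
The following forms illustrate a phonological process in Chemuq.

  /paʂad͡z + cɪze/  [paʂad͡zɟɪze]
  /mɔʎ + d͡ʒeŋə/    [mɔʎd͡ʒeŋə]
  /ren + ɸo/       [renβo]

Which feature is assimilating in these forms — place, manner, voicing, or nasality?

voicing

Comparing underlying and surface forms, /c/ → [ɟ] is the alternation; the neighbouring /d͡z/ is constant.
/c/ is voiceless while /d͡z/ is voiced; the output [ɟ] is voiced, matching the trigger — so the feature that spreads is voicing.
Checking the remaining alternation: /ɸ/ → [β] after /n/ (voiceless → voiced, matching voiced) — only voicing changes, and always toward the preceding segment.
Nothing changes in [mɔʎd͡ʒeŋə]: there the adjacent consonants already agree in voicing (/d͡ʒ/ and /ʎ/ are both voiced), so this form is consistent with the same rule.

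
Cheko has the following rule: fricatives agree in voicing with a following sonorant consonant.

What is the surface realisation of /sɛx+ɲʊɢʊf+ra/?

[sɛɣɲʊɢʊvra]

/x/ is a voiceless velar fricative. The following trigger /ɲ/ is voiced, so /x/ must become voiced as well.
Changing only its voicing to voiced gives [ɣ] — the voiced velar fricative.
The same rule applies at the second boundary: /f/ → [v] next to /r/.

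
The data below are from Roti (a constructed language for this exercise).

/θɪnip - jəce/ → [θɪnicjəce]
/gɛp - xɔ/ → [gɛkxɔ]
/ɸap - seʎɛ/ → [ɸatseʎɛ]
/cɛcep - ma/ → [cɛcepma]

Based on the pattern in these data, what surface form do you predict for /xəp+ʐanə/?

The data show regressive place assimilation: /p/ → [c] before /j/; /p/ → [k] before /x/; /p/ → [t] before /s/. In each pair only place changes, matching the following consonant, while manner and voice stay constant.
Nothing changes in [cɛcepma]: there the adjacent consonants already agree in place (/p/ and /m/ are both bilabial), so this form is consistent with the same rule.
The rule targets /p/ (voiceless bilabial stop), which sits before the trigger /ʐ/ (retroflex).
Changing only its place to retroflex gives [ʈ] — the voiceless retroflex stop.

[xəʈʐanə]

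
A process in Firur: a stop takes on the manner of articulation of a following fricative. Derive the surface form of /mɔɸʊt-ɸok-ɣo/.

[mɔɸʊsɸoxɣo]

The rule targets /t/ (voiceless alveolar stop), which sits before the trigger /ɸ/ (fricative).
Changing only its manner to fricative gives [s] — the voiceless alveolar fricative.
The same rule applies at the second boundary: /k/ → [x] next to /ɣ/.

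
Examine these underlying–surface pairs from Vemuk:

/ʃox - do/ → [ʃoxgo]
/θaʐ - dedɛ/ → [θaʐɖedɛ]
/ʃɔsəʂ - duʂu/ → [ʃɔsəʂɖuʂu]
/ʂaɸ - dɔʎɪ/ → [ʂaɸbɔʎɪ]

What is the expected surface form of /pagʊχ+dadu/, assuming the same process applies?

The data show progressive place assimilation: /d/ → [g] after /x/; /d/ → [ɖ] after /ʐ/; /d/ → [ɖ] after /ʂ/; /d/ → [b] after /ɸ/. In each pair only place changes, matching the preceding consonant, while manner and voice stay constant.
/d/ is a voiced alveolar stop. The preceding trigger /χ/ is uvular, so /d/ must become uvular as well.
The voiced uvular stop is [ɢ], so /d/ → [ɢ].

[pagʊχɢadu]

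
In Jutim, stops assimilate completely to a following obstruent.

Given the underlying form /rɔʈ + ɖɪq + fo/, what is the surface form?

[rɔɖɖɪffo]

/ʈ/ is the segment targeted by the rule; it sits immediately before /ɖ/, so it assimilates completely and surfaces as [ɖ].
The same rule applies at the second boundary: /q/ → [f] next to /f/.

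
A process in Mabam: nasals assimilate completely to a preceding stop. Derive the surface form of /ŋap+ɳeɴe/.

[ŋappeɴe]

/ɳ/ is the segment targeted by the rule; it sits immediately after /p/, so it assimilates completely and surfaces as [p].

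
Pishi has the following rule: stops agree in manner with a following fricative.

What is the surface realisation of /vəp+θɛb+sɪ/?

[vəɸθɛβsɪ]

The rule targets /p/ (voiceless bilabial stop), which sits before the trigger /θ/ (fricative).
A voiceless bilabial fricative is [ɸ], so the surface segment is [ɸ].
At the second juncture, /b/ likewise becomes [β] adjacent to /s/.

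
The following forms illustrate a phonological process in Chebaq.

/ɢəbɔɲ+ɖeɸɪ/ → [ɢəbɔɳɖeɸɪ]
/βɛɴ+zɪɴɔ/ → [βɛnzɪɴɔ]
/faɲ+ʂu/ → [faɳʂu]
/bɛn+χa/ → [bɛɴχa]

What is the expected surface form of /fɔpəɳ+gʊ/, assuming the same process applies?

The data show regressive place assimilation: /ɲ/ → [ɳ] before /ɖ/; /ɴ/ → [n] before /z/; /ɲ/ → [ɳ] before /ʂ/; /n/ → [ɴ] before /χ/. In each pair only place changes, matching the following consonant, while manner and voice stay constant.
The rule targets /ɳ/ (voiced retroflex nasal), which sits before the trigger /g/ (velar).
A voiced velar nasal is [ŋ], so the surface segment is [ŋ].

[fɔpəŋgʊ]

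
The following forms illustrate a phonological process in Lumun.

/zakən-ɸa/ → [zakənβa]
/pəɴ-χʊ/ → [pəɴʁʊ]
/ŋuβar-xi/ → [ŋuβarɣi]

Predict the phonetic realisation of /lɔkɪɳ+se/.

The data show progressive voicing assimilation: /ɸ/ → [β] after /n/; /χ/ → [ʁ] after /ɴ/; /x/ → [ɣ] after /r/. In each pair only voicing changes, matching the preceding consonant, while place and manner stay constant.
The rule targets /s/ (voiceless alveolar fricative), which sits after the trigger /ɳ/ (voiced).
The voiced alveolar fricative is [z], so /s/ → [z].

[lɔkɪɳze]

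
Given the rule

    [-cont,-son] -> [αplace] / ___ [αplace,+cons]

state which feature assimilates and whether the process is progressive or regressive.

regressive place assimilation

The shared variable α links the value of the place features (abbreviated [place]) on the target to the same value on the neighbouring segment, so place is the feature that assimilates.
The conditioning segment sits to the right of the focus bar, meaning the trigger follows the segment that changes — regressive assimilation.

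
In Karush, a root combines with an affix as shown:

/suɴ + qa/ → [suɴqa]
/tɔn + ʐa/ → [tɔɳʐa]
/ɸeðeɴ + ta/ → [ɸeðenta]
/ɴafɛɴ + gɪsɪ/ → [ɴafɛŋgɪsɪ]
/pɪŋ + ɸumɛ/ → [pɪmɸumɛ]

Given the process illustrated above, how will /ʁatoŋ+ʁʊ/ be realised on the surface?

The data show regressive place assimilation: /n/ → [ɳ] before /ʐ/; /ɴ/ → [n] before /t/; /ɴ/ → [ŋ] before /g/; /ŋ/ → [m] before /ɸ/. In each pair only place changes, matching the following consonant, while manner and voice stay constant.
No alternation appears in [suɴqa]: there the adjacent consonants already agree in place (/ɴ/ and /q/ are both uvular), so this form is consistent with the same rule.
/ŋ/ is a voiced velar nasal. The following trigger /ʁ/ is uvular, so /ŋ/ must become uvular as well.
The voiced uvular nasal is [ɴ], so /ŋ/ → [ɴ].

[ʁatoɴʁʊ]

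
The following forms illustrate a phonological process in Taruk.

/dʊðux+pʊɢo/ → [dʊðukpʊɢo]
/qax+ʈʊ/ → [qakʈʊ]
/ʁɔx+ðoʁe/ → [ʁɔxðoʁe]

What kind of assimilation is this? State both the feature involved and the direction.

The segment that alternates is /x/, which surfaces as [k] when adjacent to /p/.
The change fricative → stop matches the manner of the following /p/, identifying this as manner assimilation.
Place and voice are unchanged, so the assimilation is partial, not total.
The other alternating form patterns the same way: /x/ → [k] before /ʈ/ (fricative → stop, matching a stop) — only manner changes, and always toward the following segment.
No alternation appears in [ʁɔxðoʁe]: there the adjacent consonants already agree in manner (/x/ and /ð/ are both fricatives), so this form is consistent with the same rule.
The trigger is the following segment, so the direction is regressive (anticipatory).

regressive manner assimilation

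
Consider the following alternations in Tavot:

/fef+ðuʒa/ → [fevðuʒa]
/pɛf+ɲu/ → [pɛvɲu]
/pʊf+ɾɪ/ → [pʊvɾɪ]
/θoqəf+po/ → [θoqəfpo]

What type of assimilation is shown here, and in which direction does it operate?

The segment that alternates is /f/, which surfaces as [v] when adjacent to /ð/.
The change voiceless → voiced matches the voicing of the following /ð/, identifying this as voicing assimilation.
Place and manner are unchanged, so the assimilation is partial, not total.
Checking the remaining alternations: /f/ → [v] before /ɲ/ (voiceless → voiced, matching voiced); /f/ → [v] before /ɾ/ (voiceless → voiced, matching voiced) — only voicing changes, and always toward the following segment.
No alternation appears in [θoqəfpo]: there the adjacent consonants already agree in voicing (/f/ and /p/ are both voiceless), so this form is consistent with the same rule.
The trigger is the following segment, so the direction is regressive (anticipatory).

regressive voicing assimilation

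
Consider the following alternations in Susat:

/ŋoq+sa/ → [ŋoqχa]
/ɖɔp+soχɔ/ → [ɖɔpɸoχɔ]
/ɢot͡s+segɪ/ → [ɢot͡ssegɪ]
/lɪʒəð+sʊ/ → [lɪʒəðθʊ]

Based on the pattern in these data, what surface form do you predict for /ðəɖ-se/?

The data show progressive place assimilation: /s/ → [χ] after /q/; /s/ → [ɸ] after /p/; /s/ → [θ] after /ð/. In each pair only place changes, matching the preceding consonant, while manner and voice stay constant.
No alternation appears in [ɢot͡ssegɪ]: there the adjacent consonants already agree in place (/s/ and /t͡s/ are both alveolar), so this form is consistent with the same rule.
/s/ is a voiceless alveolar fricative. The preceding trigger /ɖ/ is retroflex, so /s/ must become retroflex as well.
The voiceless retroflex fricative is [ʂ], so /s/ → [ʂ].

[ðəɖʂe]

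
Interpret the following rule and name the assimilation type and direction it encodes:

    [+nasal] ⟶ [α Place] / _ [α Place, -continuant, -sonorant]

regressive place assimilation

The shared variable α links the value of the place features (abbreviated [Place]) on the target to the same value on the neighbouring segment, so place is the feature that assimilates.
The conditioning segment sits to the right of the focus bar, meaning the trigger follows the segment that changes — regressive assimilation.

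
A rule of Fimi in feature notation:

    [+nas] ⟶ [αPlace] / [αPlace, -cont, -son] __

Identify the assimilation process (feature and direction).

progressive place assimilation

The rule copies the place features (abbreviated [Place]) from the environment onto the target, so the assimilating feature is place.
The conditioning segment sits to the left of the focus bar, meaning the trigger precedes the segment that changes — progressive assimilation.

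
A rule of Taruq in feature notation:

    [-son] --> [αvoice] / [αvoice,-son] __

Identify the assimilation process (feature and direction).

The shared variable α links the value of [voice] on the target to the same value on the neighbouring segment, so voicing is the feature that assimilates.
Since the environment is written before the underscore, the trigger precedes the target; the direction is progressive.

progressive voicing assimilation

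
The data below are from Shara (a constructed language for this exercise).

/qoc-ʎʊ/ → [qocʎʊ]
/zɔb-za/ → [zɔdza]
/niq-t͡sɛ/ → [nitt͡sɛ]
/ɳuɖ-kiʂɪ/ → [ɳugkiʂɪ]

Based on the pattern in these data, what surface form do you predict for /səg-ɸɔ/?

The data show regressive place assimilation: /b/ → [d] before /z/; /q/ → [t] before /t͡s/; /ɖ/ → [g] before /k/. In each pair only place changes, matching the following consonant, while manner and voice stay constant.
No alternation appears in [qocʎʊ]: there the adjacent consonants already agree in place (/c/ and /ʎ/ are both palatal), so this form is consistent with the same rule.
The rule targets /g/ (voiced velar stop), which sits before the trigger /ɸ/ (bilabial).
Changing only its place to bilabial gives [b] — the voiced bilabial stop.

[səbɸɔ]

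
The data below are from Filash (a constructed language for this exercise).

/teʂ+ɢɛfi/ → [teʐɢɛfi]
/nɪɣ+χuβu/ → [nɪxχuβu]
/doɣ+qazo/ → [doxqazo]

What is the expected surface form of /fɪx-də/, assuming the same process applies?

The data show regressive voicing assimilation: /ʂ/ → [ʐ] before /ɢ/; /ɣ/ → [x] before /χ/; /ɣ/ → [x] before /q/. In each pair only voicing changes, matching the following consonant, while place and manner stay constant.
/x/ is a voiceless velar fricative. The following trigger /d/ is voiced, so /x/ must become voiced as well.
The voiced velar fricative is [ɣ], so /x/ → [ɣ].

[fɪɣdə]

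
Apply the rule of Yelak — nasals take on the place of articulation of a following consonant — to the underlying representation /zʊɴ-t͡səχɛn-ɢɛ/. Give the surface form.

[zʊnt͡səχɛɴɢɛ]

/ɴ/ is a voiced uvular nasal. The following trigger /t͡s/ is alveolar, so /ɴ/ must become alveolar as well.
The voiced alveolar nasal is [n], so /ɴ/ → [n].
At the second juncture, /n/ likewise becomes [ɴ] adjacent to /ɢ/.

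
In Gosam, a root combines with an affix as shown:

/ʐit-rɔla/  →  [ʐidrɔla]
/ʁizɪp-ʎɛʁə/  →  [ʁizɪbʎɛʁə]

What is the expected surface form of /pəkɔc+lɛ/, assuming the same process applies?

[pəkɔɟlɛ]

The data show regressive voicing assimilation: /t/ → [d] before /r/; /p/ → [b] before /ʎ/. In each pair only voicing changes, matching the following consonant, while place and manner stay constant.
The rule targets /c/ (voiceless palatal stop), which sits before the trigger /l/ (voiced).
The voiced palatal stop is [ɟ], so /c/ → [ɟ].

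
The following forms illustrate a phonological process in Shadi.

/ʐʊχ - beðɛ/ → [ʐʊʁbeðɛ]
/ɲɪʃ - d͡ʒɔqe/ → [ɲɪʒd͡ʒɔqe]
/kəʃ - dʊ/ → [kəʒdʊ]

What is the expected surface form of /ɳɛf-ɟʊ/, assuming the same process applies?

[ɳɛvɟʊ]

The data show regressive voicing assimilation: /χ/ → [ʁ] before /b/; /ʃ/ → [ʒ] before /d͡ʒ/; /ʃ/ → [ʒ] before /d/. In each pair only voicing changes, matching the following consonant, while place and manner stay constant.
The rule targets /f/ (voiceless labiodental fricative), which sits before the trigger /ɟ/ (voiced).
A voiced labiodental fricative is [v], so the surface segment is [v].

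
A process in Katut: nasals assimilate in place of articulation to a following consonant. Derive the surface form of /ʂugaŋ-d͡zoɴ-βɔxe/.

The rule targets /ŋ/ (voiced velar nasal), which sits before the trigger /d͡z/ (alveolar).
Changing only its place to alveolar gives [n] — the voiced alveolar nasal.
At the second juncture, /ɴ/ likewise becomes [m] adjacent to /β/.

[ʂugand͡zomβɔxe]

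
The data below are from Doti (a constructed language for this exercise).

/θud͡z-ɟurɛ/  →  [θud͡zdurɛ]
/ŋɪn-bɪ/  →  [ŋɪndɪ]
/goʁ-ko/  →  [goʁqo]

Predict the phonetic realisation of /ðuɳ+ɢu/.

[ðuɳɖu]

The data show progressive place assimilation: /ɟ/ → [d] after /d͡z/; /b/ → [d] after /n/; /k/ → [q] after /ʁ/. In each pair only place changes, matching the preceding consonant, while manner and voice stay constant.
/ɢ/ is a voiced uvular stop. The preceding trigger /ɳ/ is retroflex, so /ɢ/ must become retroflex as well.
The voiced retroflex stop is [ɖ], so /ɢ/ → [ɖ].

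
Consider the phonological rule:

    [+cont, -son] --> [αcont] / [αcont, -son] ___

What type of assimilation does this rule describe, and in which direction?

The shared variable α links the value of [cont] on the target to that of the neighbouring obstruent. [cont] distinguishes stops from fricatives — a manner-of-articulation feature — so this is manner assimilation.
The conditioning segment sits to the left of the focus bar, meaning the trigger precedes the segment that changes — progressive assimilation.

progressive manner assimilation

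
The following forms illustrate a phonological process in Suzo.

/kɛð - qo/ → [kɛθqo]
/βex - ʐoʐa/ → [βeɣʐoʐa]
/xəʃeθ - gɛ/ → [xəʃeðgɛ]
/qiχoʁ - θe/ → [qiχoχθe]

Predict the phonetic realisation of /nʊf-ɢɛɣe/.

The data show regressive voicing assimilation: /ð/ → [θ] before /q/; /x/ → [ɣ] before /ʐ/; /θ/ → [ð] before /g/; /ʁ/ → [χ] before /θ/. In each pair only voicing changes, matching the following consonant, while place and manner stay constant.
/f/ is a voiceless labiodental fricative. The following trigger /ɢ/ is voiced, so /f/ must become voiced as well.
The voiced labiodental fricative is [v], so /f/ → [v].

[nʊvɢɛɣe]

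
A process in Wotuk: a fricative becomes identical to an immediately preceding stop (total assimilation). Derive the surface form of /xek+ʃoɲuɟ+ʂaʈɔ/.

/ʃ/ is the segment targeted by the rule; it sits immediately after /k/, so it assimilates completely and surfaces as [k].
The same rule applies at the second boundary: /ʂ/ → [ɟ] next to /ɟ/.

[xekkoɲuɟɟaʈɔ]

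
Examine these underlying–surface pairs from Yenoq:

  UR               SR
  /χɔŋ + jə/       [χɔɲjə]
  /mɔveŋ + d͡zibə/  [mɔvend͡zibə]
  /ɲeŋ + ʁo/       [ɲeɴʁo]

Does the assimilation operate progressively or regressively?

regressive

The segment that alternates is /ŋ/, which surfaces as [ɲ] when adjacent to /j/.
The change velar → palatal matches the place of the following /j/, identifying this as place assimilation.
The same holds elsewhere in the data: /ŋ/ → [n] before /d͡z/ (velar → alveolar, matching alveolar); /ŋ/ → [ɴ] before /ʁ/ (velar → uvular, matching uvular) — only place changes, and always toward the following segment.
Since the segment that changes precedes the conditioning segment, the assimilation is regressive.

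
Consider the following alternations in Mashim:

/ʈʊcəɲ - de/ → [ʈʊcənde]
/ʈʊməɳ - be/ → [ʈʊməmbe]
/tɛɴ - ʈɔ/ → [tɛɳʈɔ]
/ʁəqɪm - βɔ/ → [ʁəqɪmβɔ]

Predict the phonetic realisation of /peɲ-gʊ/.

[peŋgʊ]

The data show regressive place assimilation: /ɲ/ → [n] before /d/; /ɳ/ → [m] before /b/; /ɴ/ → [ɳ] before /ʈ/. In each pair only place changes, matching the following consonant, while manner and voice stay constant.
No alternation appears in [ʁəqɪmβɔ]: there the adjacent consonants already agree in place (/m/ and /β/ are both bilabial), so this form is consistent with the same rule.
The rule targets /ɲ/ (voiced palatal nasal), which sits before the trigger /g/ (velar).
The voiced velar nasal is [ŋ], so /ɲ/ → [ŋ].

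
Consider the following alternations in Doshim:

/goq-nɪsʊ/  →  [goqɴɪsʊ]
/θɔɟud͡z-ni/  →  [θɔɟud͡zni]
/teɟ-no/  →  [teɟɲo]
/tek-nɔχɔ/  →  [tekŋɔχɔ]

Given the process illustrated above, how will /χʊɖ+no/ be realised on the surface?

[χʊɖɳo]

The data show progressive place assimilation: /n/ → [ɴ] after /q/; /n/ → [ɲ] after /ɟ/; /n/ → [ŋ] after /k/. In each pair only place changes, matching the preceding consonant, while manner and voice stay constant.
Nothing changes in [θɔɟud͡zni]: there the adjacent consonants already agree in place (/n/ and /d͡z/ are both alveolar), so this form is consistent with the same rule.
The rule targets /n/ (voiced alveolar nasal), which sits after the trigger /ɖ/ (retroflex).
The voiced retroflex nasal is [ɳ], so /n/ → [ɳ].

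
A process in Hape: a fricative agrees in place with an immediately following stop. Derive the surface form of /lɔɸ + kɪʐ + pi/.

/ɸ/ is a voiceless bilabial fricative. The following trigger /k/ is velar, so /ɸ/ must become velar as well.
The voiceless velar fricative is [x], so /ɸ/ → [x].
The same rule applies at the second boundary: /ʐ/ → [β] next to /p/.

[lɔxkɪβpi]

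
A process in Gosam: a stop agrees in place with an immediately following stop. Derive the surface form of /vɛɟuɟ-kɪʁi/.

/ɟ/ is a voiced palatal stop. The following trigger /k/ is velar, so /ɟ/ must become velar as well.
A voiced velar stop is [g], so the surface segment is [g].

[vɛɟugkɪʁi]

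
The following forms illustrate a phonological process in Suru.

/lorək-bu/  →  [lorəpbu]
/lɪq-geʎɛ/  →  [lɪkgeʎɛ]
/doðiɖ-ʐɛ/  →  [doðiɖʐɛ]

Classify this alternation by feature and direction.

regressive place assimilation

Comparing underlying and surface forms, /k/ → [p] is the alternation; the neighbouring /b/ is constant.
The change velar → bilabial matches the place of the following /b/, identifying this as place assimilation.
Manner and voice are unchanged, so the assimilation is partial, not total.
The other alternating form patterns the same way: /q/ → [k] before /g/ (uvular → velar, matching velar) — only place changes, and always toward the following segment.
Nothing changes in [doðiɖʐɛ]: there the adjacent consonants already agree in place (/ɖ/ and /ʐ/ are both retroflex), so this form is consistent with the same rule.
Since the segment that changes precedes the conditioning segment, the assimilation is regressive.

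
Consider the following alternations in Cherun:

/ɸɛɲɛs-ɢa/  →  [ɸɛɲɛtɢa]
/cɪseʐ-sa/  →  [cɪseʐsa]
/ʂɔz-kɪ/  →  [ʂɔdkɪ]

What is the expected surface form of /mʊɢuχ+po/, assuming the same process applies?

The data show regressive manner assimilation: /s/ → [t] before /ɢ/; /z/ → [d] before /k/. In each pair only manner changes, matching the following consonant, while place and voice stay constant.
Nothing changes in [cɪseʐsa]: there the adjacent consonants already agree in manner (/ʐ/ and /s/ are both fricatives), so this form is consistent with the same rule.
/χ/ is a voiceless uvular fricative. The following trigger /p/ is a stop, so /χ/ must become a stop as well.
A voiceless uvular stop is [q], so the surface segment is [q].

[mʊɢuqpo]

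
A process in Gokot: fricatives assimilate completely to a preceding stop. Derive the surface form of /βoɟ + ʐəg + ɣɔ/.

/ʐ/ is the segment targeted by the rule; it sits immediately after /ɟ/, so it assimilates completely and surfaces as [ɟ].
At the second juncture, /ɣ/ likewise becomes [g] adjacent to /g/.

[βoɟɟəggɔ]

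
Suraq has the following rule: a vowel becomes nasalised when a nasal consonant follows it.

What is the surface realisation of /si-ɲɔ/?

[sĩɲɔ]

The vowel /i/ is adjacent to the following nasal /ɲ/, so it acquires [+nasal] and surfaces as [ĩ].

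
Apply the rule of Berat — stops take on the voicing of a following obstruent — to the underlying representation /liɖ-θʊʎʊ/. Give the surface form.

[liʈθʊʎʊ]

/ɖ/ is a voiced retroflex stop. The following trigger /θ/ is voiceless, so /ɖ/ must become voiceless as well.
Changing only its voicing to voiceless gives [ʈ] — the voiceless retroflex stop.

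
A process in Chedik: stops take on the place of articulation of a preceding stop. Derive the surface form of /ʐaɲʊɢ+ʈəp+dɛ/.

[ʐaɲʊɢqəpbɛ]

The rule targets /ʈ/ (voiceless retroflex stop), which sits after the trigger /ɢ/ (uvular).
The voiceless uvular stop is [q], so /ʈ/ → [q].
The same rule applies at the second boundary: /d/ → [b] next to /p/.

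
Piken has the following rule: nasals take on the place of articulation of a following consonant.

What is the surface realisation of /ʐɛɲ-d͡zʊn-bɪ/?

The rule targets /ɲ/ (voiced palatal nasal), which sits before the trigger /d͡z/ (alveolar).
Changing only its place to alveolar gives [n] — the voiced alveolar nasal.
The same rule applies at the second boundary: /n/ → [m] next to /b/.

[ʐɛnd͡zʊmbɪ]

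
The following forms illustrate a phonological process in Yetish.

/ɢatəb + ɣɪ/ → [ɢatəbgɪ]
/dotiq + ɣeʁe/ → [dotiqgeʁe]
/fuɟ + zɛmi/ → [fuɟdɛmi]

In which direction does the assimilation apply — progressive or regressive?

progressive

Comparing underlying and surface forms, /ɣ/ → [g] is the alternation; the neighbouring /b/ is constant.
/ɣ/ is a fricative while /b/ is a stop; the output [g] is a stop, matching the trigger — so the feature that spreads is manner.
The other alternating forms pattern the same way: /ɣ/ → [g] after /q/ (fricative → stop, matching a stop); /z/ → [d] after /ɟ/ (fricative → stop, matching a stop) — only manner changes, and always toward the preceding segment.
Since the segment that changes follows the conditioning segment, the assimilation is progressive.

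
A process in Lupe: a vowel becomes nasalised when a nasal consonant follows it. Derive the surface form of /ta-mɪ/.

The vowel /a/ is adjacent to the following nasal /m/, so it acquires [+nasal] and surfaces as [ã].

[tãmɪ]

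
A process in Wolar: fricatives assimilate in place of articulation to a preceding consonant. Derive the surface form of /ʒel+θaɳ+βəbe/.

The rule targets /θ/ (voiceless dental fricative), which sits after the trigger /l/ (alveolar).
Changing only its place to alveolar gives [s] — the voiceless alveolar fricative.
The same rule applies at the second boundary: /β/ → [ʐ] next to /ɳ/.

[ʒelsaɳʐəbe]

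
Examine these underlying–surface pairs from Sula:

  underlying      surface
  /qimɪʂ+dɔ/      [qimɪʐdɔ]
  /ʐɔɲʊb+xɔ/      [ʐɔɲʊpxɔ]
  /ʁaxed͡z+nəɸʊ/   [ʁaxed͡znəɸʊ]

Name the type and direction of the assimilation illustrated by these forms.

Comparing underlying and surface forms, /ʂ/ → [ʐ] is the alternation; the neighbouring /d/ is constant.
The change voiceless → voiced matches the voicing of the following /d/, identifying this as voicing assimilation.
Place and manner are unchanged, so the assimilation is partial, not total.
The other alternating form patterns the same way: /b/ → [p] before /x/ (voiced → voiceless, matching voiceless) — only voicing changes, and always toward the following segment.
Nothing changes in [ʁaxed͡znəɸʊ]: there the adjacent consonants already agree in voicing (/d͡z/ and /n/ are both voiced), so this form is consistent with the same rule.
Since the segment that changes precedes the conditioning segment, the assimilation is regressive.

regressive voicing assimilation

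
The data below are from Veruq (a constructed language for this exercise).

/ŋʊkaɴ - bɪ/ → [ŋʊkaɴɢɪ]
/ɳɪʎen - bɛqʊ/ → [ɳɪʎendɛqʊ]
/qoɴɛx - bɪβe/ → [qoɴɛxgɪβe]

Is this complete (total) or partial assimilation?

partial assimilation

The segment that alternates is /b/, which surfaces as [ɢ] when adjacent to /ɴ/.
The change bilabial → uvular matches the place of the preceding /ɴ/, identifying this as place assimilation.
Manner and voice are unchanged, so the assimilation is partial, not total.
The same holds elsewhere in the data: /b/ → [d] after /n/ (bilabial → alveolar, matching alveolar); /b/ → [g] after /x/ (bilabial → velar, matching velar) — only place changes, and always toward the preceding segment.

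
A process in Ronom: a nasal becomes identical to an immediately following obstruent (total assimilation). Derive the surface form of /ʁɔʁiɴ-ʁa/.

/ɴ/ is the segment targeted by the rule; it sits immediately before /ʁ/, so it assimilates completely and surfaces as [ʁ].

[ʁɔʁiʁʁa]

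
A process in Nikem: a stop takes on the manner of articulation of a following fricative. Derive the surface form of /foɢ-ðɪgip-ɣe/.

/ɢ/ is a voiced uvular stop. The following trigger /ð/ is a fricative, so /ɢ/ must become a fricative as well.
A voiced uvular fricative is [ʁ], so the surface segment is [ʁ].
The same rule applies at the second boundary: /p/ → [ɸ] next to /ɣ/.

[foʁðɪgiɸɣe]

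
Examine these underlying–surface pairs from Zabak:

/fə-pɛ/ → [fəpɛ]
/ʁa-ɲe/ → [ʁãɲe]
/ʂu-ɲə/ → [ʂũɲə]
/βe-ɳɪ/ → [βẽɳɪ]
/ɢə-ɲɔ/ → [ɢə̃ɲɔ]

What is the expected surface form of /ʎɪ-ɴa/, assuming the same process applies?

The data show regressive nasality assimilation (vowel nasalisation): /a/ → [ã] before /ɲ/; /u/ → [ũ] before /ɲ/; /e/ → [ẽ] before /ɳ/; /ə/ → [ə̃] before /ɲ/ — a vowel is nasalised by an immediately following nasal consonant.
No change occurs in [fəpɛ] because the vowel at the boundary is adjacent to an oral consonant, not a nasal (/ə/ next to /p/).
/ɪ/ sits next to the nasal /ɴ/ and is therefore nasalised to [ɪ̃].

[ʎɪ̃ɴa]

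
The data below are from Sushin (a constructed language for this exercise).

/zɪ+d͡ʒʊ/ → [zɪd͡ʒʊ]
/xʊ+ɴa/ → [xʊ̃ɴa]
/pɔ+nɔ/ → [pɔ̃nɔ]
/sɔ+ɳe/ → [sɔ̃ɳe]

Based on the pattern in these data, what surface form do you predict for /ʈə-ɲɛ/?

[ʈə̃ɲɛ]

The data show regressive nasality assimilation (vowel nasalisation): /ʊ/ → [ʊ̃] before /ɴ/; /ɔ/ → [ɔ̃] before /n/; /ɔ/ → [ɔ̃] before /ɳ/ — a vowel is nasalised by an immediately following nasal consonant.
No change occurs in [zɪd͡ʒʊ] because the vowel at the boundary is adjacent to an oral consonant, not a nasal (/ɪ/ next to /d͡ʒ/).
/ə/ sits next to the nasal /ɲ/ and is therefore nasalised to [ə̃].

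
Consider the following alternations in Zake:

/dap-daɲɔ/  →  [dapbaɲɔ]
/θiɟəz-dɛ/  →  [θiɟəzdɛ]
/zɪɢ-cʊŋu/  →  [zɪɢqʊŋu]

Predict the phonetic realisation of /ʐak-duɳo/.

[ʐakguɳo]

The data show progressive place assimilation: /d/ → [b] after /p/; /c/ → [q] after /ɢ/. In each pair only place changes, matching the preceding consonant, while manner and voice stay constant.
No alternation appears in [θiɟəzdɛ]: there the adjacent consonants already agree in place (/d/ and /z/ are both alveolar), so this form is consistent with the same rule.
/d/ is a voiced alveolar stop. The preceding trigger /k/ is velar, so /d/ must become velar as well.
Changing only its place to velar gives [g] — the voiced velar stop.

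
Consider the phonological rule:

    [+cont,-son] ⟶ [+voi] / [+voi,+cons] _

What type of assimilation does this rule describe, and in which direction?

progressive voicing assimilation

The target ([+cont,-son], fricatives) acquires [+voi] next to a voiced consonant ([+voi,+cons]) — it takes on the voicing of its neighbour, so the feature that spreads is voicing.
The conditioning segment sits to the left of the focus bar, meaning the trigger precedes the segment that changes — progressive assimilation.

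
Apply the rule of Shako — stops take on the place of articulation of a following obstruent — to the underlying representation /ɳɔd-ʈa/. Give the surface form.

[ɳɔɖʈa]

The rule targets /d/ (voiced alveolar stop), which sits before the trigger /ʈ/ (retroflex).
A voiced retroflex stop is [ɖ], so the surface segment is [ɖ].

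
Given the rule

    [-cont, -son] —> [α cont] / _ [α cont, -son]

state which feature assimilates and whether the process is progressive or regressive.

The rule copies [cont] (continuancy) from the environment onto the target stops; since [±cont] encodes the stop/fricative manner contrast, the assimilating dimension is manner.
The conditioning segment sits to the right of the focus bar, meaning the trigger follows the segment that changes — regressive assimilation.

regressive manner assimilation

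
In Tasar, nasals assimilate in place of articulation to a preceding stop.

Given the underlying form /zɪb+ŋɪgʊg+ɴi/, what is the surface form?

The rule targets /ŋ/ (voiced velar nasal), which sits after the trigger /b/ (bilabial).
A voiced bilabial nasal is [m], so the surface segment is [m].
The same rule applies at the second boundary: /ɴ/ → [ŋ] next to /g/.

[zɪbmɪgʊgŋi]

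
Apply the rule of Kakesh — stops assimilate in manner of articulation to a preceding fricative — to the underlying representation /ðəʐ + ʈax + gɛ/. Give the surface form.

[ðəʐʂaxɣɛ]

/ʈ/ is a voiceless retroflex stop. The preceding trigger /ʐ/ is a fricative, so /ʈ/ must become a fricative as well.
A voiceless retroflex fricative is [ʂ], so the surface segment is [ʂ].
At the second juncture, /g/ likewise becomes [ɣ] adjacent to /x/.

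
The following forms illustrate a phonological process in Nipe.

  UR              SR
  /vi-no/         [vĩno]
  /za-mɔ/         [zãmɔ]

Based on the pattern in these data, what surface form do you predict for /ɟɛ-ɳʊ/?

[ɟɛ̃ɳʊ]

The data show regressive nasality assimilation (vowel nasalisation): /i/ → [ĩ] before /n/; /a/ → [ã] before /m/ — a vowel is nasalised by an immediately following nasal consonant.
/ɛ/ sits next to the nasal /ɳ/ and is therefore nasalised to [ɛ̃].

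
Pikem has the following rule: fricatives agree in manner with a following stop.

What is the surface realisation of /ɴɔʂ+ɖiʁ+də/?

The rule targets /ʂ/ (voiceless retroflex fricative), which sits before the trigger /ɖ/ (stop).
Changing only its manner to stop gives [ʈ] — the voiceless retroflex stop.
The same rule applies at the second boundary: /ʁ/ → [ɢ] next to /d/.

[ɴɔʈɖiɢdə]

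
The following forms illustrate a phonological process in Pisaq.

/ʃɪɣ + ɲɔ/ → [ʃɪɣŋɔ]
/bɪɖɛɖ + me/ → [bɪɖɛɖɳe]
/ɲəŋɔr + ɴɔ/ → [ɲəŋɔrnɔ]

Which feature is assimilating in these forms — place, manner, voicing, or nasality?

place

Comparing underlying and surface forms, /ɲ/ → [ŋ] is the alternation; the neighbouring /ɣ/ is constant.
The change palatal → velar matches the place of the preceding /ɣ/, identifying this as place assimilation.
Checking the remaining alternations: /m/ → [ɳ] after /ɖ/ (bilabial → retroflex, matching retroflex); /ɴ/ → [n] after /r/ (uvular → alveolar, matching alveolar) — only place changes, and always toward the preceding segment.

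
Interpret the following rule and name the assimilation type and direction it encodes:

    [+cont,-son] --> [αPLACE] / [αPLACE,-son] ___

The rule copies the place features (abbreviated [PLACE]) from the environment onto the target, so the assimilating feature is place.
The conditioning segment sits to the left of the focus bar, meaning the trigger precedes the segment that changes — progressive assimilation.

progressive place assimilation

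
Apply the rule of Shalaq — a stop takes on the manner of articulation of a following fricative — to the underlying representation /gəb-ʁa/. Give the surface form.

The rule targets /b/ (voiced bilabial stop), which sits before the trigger /ʁ/ (fricative).
The voiced bilabial fricative is [β], so /b/ → [β].

[gəβʁa]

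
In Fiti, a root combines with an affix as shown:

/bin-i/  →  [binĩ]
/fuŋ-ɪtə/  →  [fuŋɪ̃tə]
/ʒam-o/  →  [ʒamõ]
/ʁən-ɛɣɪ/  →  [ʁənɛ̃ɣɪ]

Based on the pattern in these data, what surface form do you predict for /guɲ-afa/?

[guɲãfa]

The data show progressive nasality assimilation (vowel nasalisation): /i/ → [ĩ] after /n/; /ɪ/ → [ɪ̃] after /ŋ/; /o/ → [õ] after /m/; /ɛ/ → [ɛ̃] after /n/ — a vowel is nasalised by an immediately preceding nasal consonant.
The vowel /a/ is adjacent to the preceding nasal /ɲ/, so it acquires [+nasal] and surfaces as [ã].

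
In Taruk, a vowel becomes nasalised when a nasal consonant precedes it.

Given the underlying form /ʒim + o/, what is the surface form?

[ʒimõ]

The vowel /o/ is adjacent to the preceding nasal /m/, so it acquires [+nasal] and surfaces as [õ].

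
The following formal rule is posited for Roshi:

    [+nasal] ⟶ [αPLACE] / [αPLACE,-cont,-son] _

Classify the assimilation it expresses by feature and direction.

progressive place assimilation

The rule copies the place features (abbreviated [PLACE]) from the environment onto the target, so the assimilating feature is place.
The conditioning segment sits to the left of the focus bar, meaning the trigger precedes the segment that changes — progressive assimilation.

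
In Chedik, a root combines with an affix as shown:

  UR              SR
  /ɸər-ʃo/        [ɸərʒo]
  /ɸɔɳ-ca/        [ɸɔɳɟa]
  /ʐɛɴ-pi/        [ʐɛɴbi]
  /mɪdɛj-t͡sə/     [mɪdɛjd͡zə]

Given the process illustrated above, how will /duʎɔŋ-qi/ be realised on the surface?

[duʎɔŋɢi]

The data show progressive voicing assimilation: /ʃ/ → [ʒ] after /r/; /c/ → [ɟ] after /ɳ/; /p/ → [b] after /ɴ/; /t͡s/ → [d͡z] after /j/. In each pair only voicing changes, matching the preceding consonant, while place and manner stay constant.
The rule targets /q/ (voiceless uvular stop), which sits after the trigger /ŋ/ (voiced).
The voiced uvular stop is [ɢ], so /q/ → [ɢ].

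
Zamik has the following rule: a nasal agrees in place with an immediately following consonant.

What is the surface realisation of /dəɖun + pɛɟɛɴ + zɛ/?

[dəɖumpɛɟɛnzɛ]

The rule targets /n/ (voiced alveolar nasal), which sits before the trigger /p/ (bilabial).
A voiced bilabial nasal is [m], so the surface segment is [m].
At the second juncture, /ɴ/ likewise becomes [n] adjacent to /z/.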